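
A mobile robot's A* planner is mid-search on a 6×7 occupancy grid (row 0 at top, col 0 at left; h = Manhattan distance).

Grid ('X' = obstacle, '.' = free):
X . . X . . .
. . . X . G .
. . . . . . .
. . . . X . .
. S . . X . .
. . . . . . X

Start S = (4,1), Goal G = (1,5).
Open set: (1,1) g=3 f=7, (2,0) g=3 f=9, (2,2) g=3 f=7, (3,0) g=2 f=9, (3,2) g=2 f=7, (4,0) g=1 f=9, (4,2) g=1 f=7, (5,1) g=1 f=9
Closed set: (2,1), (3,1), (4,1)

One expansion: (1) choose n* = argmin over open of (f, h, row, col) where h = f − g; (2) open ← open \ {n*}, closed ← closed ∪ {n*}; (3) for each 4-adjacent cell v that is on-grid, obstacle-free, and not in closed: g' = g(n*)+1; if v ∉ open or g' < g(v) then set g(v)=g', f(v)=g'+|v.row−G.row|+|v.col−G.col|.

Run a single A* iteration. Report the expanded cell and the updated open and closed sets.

step 1: expand (1,1) (f=7, h=4) → closed; open now [(0,1) g=4 f=9, (1,0) g=4 f=9, (1,2) g=4 f=7, (2,0) g=3 f=9, (2,2) g=3 f=7, (3,0) g=2 f=9, (3,2) g=2 f=7, (4,0) g=1 f=9, (4,2) g=1 f=7, (5,1) g=1 f=9]

expanded=(1,1); open=[(0,1) g=4 f=9, (1,0) g=4 f=9, (1,2) g=4 f=7, (2,0) g=3 f=9, (2,2) g=3 f=7, (3,0) g=2 f=9, (3,2) g=2 f=7, (4,0) g=1 f=9, (4,2) g=1 f=7, (5,1) g=1 f=9]; closed=[(1,1), (2,1), (3,1), (4,1)]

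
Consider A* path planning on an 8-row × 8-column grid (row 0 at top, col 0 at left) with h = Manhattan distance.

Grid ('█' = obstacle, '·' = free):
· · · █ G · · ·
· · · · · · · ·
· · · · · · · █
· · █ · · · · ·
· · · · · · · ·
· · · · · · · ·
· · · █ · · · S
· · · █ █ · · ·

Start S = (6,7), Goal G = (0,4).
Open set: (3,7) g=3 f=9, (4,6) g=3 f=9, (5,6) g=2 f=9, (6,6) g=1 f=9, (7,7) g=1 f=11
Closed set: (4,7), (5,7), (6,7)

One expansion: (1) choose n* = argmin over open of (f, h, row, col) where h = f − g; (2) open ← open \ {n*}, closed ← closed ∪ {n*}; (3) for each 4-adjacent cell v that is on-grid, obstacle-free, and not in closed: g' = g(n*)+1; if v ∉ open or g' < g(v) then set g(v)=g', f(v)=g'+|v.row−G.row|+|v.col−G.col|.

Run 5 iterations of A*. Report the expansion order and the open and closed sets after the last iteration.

order=[(3,7) → (3,6) → (2,6) → (1,6) → (0,6)]; open=[(0,5) g=8 f=9, (0,7) g=8 f=11, (1,5) g=7 f=9, (1,7) g=7 f=11, (2,5) g=6 f=9, (3,5) g=5 f=9, (4,6) g=3 f=9, (5,6) g=2 f=9, (6,6) g=1 f=9, (7,7) g=1 f=11]; closed=[(0,6), (1,6), (2,6), (3,6), (3,7), (4,7), (5,7), (6,7)]

step 1: expand (3,7) (f=9, h=6) → closed; open now [(3,6) g=4 f=9, (4,6) g=3 f=9, (5,6) g=2 f=9, (6,6) g=1 f=9, (7,7) g=1 f=11]
step 2: expand (3,6) (f=9, h=5) → closed; open now [(2,6) g=5 f=9, (3,5) g=5 f=9, (4,6) g=3 f=9, (5,6) g=2 f=9, (6,6) g=1 f=9, (7,7) g=1 f=11]
step 3: expand (2,6) (f=9, h=4) → closed; open now [(1,6) g=6 f=9, (2,5) g=6 f=9, (3,5) g=5 f=9, (4,6) g=3 f=9, (5,6) g=2 f=9, (6,6) g=1 f=9, (7,7) g=1 f=11]
step 4: expand (1,6) (f=9, h=3) → closed; open now [(0,6) g=7 f=9, (1,5) g=7 f=9, (1,7) g=7 f=11, (2,5) g=6 f=9, (3,5) g=5 f=9, (4,6) g=3 f=9, (5,6) g=2 f=9, (6,6) g=1 f=9, (7,7) g=1 f=11]
step 5: expand (0,6) (f=9, h=2) → closed; open now [(0,5) g=8 f=9, (0,7) g=8 f=11, (1,5) g=7 f=9, (1,7) g=7 f=11, (2,5) g=6 f=9, (3,5) g=5 f=9, (4,6) g=3 f=9, (5,6) g=2 f=9, (6,6) g=1 f=9, (7,7) g=1 f=11]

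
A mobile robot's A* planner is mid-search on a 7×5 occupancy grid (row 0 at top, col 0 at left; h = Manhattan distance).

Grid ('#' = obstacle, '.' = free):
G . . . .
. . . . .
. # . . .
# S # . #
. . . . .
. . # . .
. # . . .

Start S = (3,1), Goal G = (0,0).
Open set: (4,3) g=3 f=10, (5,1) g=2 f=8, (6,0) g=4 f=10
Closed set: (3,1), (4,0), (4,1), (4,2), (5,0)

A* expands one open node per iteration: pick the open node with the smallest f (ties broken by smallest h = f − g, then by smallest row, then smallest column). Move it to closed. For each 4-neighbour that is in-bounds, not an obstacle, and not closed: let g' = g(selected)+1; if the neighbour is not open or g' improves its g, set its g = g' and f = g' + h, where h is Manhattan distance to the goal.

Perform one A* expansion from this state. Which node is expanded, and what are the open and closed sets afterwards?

step 1: expand (5,1) (f=8, h=6) → closed; open now [(4,3) g=3 f=10, (6,0) g=4 f=10]

expanded=(5,1); open=[(4,3) g=3 f=10, (6,0) g=4 f=10]; closed=[(3,1), (4,0), (4,1), (4,2), (5,0), (5,1)]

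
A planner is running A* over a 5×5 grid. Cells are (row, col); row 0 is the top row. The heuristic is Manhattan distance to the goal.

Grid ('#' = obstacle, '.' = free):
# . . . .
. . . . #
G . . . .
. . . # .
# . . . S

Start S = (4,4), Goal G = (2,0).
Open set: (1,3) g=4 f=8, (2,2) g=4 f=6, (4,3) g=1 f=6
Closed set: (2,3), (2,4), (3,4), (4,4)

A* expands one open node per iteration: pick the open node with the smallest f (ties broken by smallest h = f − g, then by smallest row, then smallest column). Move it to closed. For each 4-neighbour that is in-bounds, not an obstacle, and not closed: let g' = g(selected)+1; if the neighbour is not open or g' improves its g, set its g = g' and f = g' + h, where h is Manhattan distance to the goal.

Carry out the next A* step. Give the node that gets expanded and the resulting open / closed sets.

step 1: expand (2,2) (f=6, h=2) → closed; open now [(1,2) g=5 f=8, (1,3) g=4 f=8, (2,1) g=5 f=6, (3,2) g=5 f=8, (4,3) g=1 f=6]

expanded=(2,2); open=[(1,2) g=5 f=8, (1,3) g=4 f=8, (2,1) g=5 f=6, (3,2) g=5 f=8, (4,3) g=1 f=6]; closed=[(2,2), (2,3), (2,4), (3,4), (4,4)]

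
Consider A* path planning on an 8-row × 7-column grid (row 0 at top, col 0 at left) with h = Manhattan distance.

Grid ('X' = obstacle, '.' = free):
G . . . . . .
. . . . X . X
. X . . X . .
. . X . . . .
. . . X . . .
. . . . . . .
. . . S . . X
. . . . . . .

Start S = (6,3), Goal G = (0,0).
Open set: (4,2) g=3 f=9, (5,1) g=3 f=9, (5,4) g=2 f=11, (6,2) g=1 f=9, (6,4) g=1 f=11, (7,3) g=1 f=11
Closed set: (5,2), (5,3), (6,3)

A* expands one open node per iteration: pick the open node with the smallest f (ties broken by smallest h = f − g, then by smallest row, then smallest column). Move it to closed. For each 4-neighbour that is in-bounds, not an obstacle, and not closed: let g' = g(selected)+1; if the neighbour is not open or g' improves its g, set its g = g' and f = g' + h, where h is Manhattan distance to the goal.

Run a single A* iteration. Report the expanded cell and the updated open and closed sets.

step 1: expand (4,2) (f=9, h=6) → closed; open now [(4,1) g=4 f=9, (5,1) g=3 f=9, (5,4) g=2 f=11, (6,2) g=1 f=9, (6,4) g=1 f=11, (7,3) g=1 f=11]

expanded=(4,2); open=[(4,1) g=4 f=9, (5,1) g=3 f=9, (5,4) g=2 f=11, (6,2) g=1 f=9, (6,4) g=1 f=11, (7,3) g=1 f=11]; closed=[(4,2), (5,2), (5,3), (6,3)]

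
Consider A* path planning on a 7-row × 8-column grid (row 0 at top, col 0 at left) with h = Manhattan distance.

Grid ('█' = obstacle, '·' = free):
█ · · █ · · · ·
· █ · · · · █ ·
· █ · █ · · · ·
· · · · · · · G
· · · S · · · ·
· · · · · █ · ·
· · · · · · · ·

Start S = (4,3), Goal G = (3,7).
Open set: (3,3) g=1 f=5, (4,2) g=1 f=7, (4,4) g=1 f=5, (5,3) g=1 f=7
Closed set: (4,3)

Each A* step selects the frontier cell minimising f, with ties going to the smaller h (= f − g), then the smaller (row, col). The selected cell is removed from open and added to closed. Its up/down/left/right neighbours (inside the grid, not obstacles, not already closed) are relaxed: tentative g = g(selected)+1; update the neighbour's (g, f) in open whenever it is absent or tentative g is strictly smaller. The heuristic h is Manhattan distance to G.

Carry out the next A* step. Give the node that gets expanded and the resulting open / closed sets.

step 1: expand (3,3) (f=5, h=4) → closed; open now [(3,2) g=2 f=7, (3,4) g=2 f=5, (4,2) g=1 f=7, (4,4) g=1 f=5, (5,3) g=1 f=7]

expanded=(3,3); open=[(3,2) g=2 f=7, (3,4) g=2 f=5, (4,2) g=1 f=7, (4,4) g=1 f=5, (5,3) g=1 f=7]; closed=[(3,3), (4,3)]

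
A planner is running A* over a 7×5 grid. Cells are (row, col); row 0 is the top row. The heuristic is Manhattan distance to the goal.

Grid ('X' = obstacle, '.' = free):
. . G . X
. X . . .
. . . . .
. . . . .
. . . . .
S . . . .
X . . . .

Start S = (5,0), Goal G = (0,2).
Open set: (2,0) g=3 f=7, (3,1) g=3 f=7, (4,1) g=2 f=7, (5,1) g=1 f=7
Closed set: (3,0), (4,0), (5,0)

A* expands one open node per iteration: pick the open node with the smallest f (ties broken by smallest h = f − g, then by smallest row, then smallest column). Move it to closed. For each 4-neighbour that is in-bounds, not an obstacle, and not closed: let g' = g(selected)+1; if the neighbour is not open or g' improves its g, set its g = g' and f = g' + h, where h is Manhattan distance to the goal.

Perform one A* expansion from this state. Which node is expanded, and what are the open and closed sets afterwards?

expanded=(2,0); open=[(1,0) g=4 f=7, (2,1) g=4 f=7, (3,1) g=3 f=7, (4,1) g=2 f=7, (5,1) g=1 f=7]; closed=[(2,0), (3,0), (4,0), (5,0)]

step 1: expand (2,0) (f=7, h=4) → closed; open now [(1,0) g=4 f=7, (2,1) g=4 f=7, (3,1) g=3 f=7, (4,1) g=2 f=7, (5,1) g=1 f=7]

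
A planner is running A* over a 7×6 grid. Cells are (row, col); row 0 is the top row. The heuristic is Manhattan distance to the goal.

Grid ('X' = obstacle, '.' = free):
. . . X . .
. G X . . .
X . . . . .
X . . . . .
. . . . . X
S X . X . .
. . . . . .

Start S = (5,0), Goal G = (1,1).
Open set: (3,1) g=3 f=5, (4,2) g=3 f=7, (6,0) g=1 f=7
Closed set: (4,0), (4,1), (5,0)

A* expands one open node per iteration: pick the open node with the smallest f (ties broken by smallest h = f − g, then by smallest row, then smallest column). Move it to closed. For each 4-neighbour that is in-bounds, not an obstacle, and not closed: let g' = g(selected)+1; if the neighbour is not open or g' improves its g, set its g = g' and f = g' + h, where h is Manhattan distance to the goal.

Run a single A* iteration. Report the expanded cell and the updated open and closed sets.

expanded=(3,1); open=[(2,1) g=4 f=5, (3,2) g=4 f=7, (4,2) g=3 f=7, (6,0) g=1 f=7]; closed=[(3,1), (4,0), (4,1), (5,0)]

step 1: expand (3,1) (f=5, h=2) → closed; open now [(2,1) g=4 f=5, (3,2) g=4 f=7, (4,2) g=3 f=7, (6,0) g=1 f=7]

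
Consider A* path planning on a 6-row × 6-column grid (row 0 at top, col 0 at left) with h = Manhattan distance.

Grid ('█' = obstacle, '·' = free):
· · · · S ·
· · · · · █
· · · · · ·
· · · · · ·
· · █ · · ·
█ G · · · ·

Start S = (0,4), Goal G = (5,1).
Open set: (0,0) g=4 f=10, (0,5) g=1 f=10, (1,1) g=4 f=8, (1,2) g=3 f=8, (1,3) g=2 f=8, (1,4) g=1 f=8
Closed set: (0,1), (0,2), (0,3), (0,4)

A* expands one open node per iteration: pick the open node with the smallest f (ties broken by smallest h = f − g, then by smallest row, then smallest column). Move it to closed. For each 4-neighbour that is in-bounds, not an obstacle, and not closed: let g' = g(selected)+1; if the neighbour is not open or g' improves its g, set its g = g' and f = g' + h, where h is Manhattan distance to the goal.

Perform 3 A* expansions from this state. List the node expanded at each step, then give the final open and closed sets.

order=[(1,1) → (2,1) → (3,1)]; open=[(0,0) g=4 f=10, (0,5) g=1 f=10, (1,0) g=5 f=10, (1,2) g=3 f=8, (1,3) g=2 f=8, (1,4) g=1 f=8, (2,0) g=6 f=10, (2,2) g=6 f=10, (3,0) g=7 f=10, (3,2) g=7 f=10, (4,1) g=7 f=8]; closed=[(0,1), (0,2), (0,3), (0,4), (1,1), (2,1), (3,1)]

step 1: expand (1,1) (f=8, h=4) → closed; open now [(0,0) g=4 f=10, (0,5) g=1 f=10, (1,0) g=5 f=10, (1,2) g=3 f=8, (1,3) g=2 f=8, (1,4) g=1 f=8, (2,1) g=5 f=8]
step 2: expand (2,1) (f=8, h=3) → closed; open now [(0,0) g=4 f=10, (0,5) g=1 f=10, (1,0) g=5 f=10, (1,2) g=3 f=8, (1,3) g=2 f=8, (1,4) g=1 f=8, (2,0) g=6 f=10, (2,2) g=6 f=10, (3,1) g=6 f=8]
step 3: expand (3,1) (f=8, h=2) → closed; open now [(0,0) g=4 f=10, (0,5) g=1 f=10, (1,0) g=5 f=10, (1,2) g=3 f=8, (1,3) g=2 f=8, (1,4) g=1 f=8, (2,0) g=6 f=10, (2,2) g=6 f=10, (3,0) g=7 f=10, (3,2) g=7 f=10, (4,1) g=7 f=8]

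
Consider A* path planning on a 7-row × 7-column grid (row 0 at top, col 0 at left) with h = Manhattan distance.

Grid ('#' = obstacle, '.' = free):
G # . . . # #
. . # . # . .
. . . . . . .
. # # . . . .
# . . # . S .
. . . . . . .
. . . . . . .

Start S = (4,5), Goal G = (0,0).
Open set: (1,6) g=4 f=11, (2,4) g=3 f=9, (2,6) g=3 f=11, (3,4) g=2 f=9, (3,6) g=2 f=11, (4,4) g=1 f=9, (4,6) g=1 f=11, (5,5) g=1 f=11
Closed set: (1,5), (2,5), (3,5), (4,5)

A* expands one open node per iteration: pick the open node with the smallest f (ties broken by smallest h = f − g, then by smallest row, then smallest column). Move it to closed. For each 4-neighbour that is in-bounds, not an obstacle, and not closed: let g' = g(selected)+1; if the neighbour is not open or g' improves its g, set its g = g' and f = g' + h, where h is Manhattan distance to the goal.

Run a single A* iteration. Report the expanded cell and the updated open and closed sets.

step 1: expand (2,4) (f=9, h=6) → closed; open now [(1,6) g=4 f=11, (2,3) g=4 f=9, (2,6) g=3 f=11, (3,4) g=2 f=9, (3,6) g=2 f=11, (4,4) g=1 f=9, (4,6) g=1 f=11, (5,5) g=1 f=11]

expanded=(2,4); open=[(1,6) g=4 f=11, (2,3) g=4 f=9, (2,6) g=3 f=11, (3,4) g=2 f=9, (3,6) g=2 f=11, (4,4) g=1 f=9, (4,6) g=1 f=11, (5,5) g=1 f=11]; closed=[(1,5), (2,4), (2,5), (3,5), (4,5)]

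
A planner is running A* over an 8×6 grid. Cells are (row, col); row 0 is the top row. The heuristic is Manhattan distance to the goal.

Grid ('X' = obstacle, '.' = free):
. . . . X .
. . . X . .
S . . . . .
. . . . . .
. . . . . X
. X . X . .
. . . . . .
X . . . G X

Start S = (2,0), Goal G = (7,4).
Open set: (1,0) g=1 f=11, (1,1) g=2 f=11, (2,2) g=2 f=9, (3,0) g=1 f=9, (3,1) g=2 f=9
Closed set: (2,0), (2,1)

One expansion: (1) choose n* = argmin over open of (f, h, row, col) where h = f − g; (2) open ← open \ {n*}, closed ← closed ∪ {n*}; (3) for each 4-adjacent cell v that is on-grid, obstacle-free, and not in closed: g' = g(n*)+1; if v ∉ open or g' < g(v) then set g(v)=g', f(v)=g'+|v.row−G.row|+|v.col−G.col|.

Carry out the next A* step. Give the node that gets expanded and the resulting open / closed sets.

step 1: expand (2,2) (f=9, h=7) → closed; open now [(1,0) g=1 f=11, (1,1) g=2 f=11, (1,2) g=3 f=11, (2,3) g=3 f=9, (3,0) g=1 f=9, (3,1) g=2 f=9, (3,2) g=3 f=9]

expanded=(2,2); open=[(1,0) g=1 f=11, (1,1) g=2 f=11, (1,2) g=3 f=11, (2,3) g=3 f=9, (3,0) g=1 f=9, (3,1) g=2 f=9, (3,2) g=3 f=9]; closed=[(2,0), (2,1), (2,2)]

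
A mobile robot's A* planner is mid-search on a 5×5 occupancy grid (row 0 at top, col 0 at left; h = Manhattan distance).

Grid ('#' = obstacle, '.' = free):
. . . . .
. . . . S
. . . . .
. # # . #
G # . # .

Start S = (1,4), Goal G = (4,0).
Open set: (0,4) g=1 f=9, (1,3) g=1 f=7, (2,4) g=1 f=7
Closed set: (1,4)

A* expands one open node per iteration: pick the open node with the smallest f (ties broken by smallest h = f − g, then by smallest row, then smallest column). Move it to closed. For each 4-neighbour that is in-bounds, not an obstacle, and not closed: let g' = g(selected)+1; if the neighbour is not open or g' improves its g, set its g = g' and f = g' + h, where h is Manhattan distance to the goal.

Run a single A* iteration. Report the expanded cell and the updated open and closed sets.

step 1: expand (1,3) (f=7, h=6) → closed; open now [(0,3) g=2 f=9, (0,4) g=1 f=9, (1,2) g=2 f=7, (2,3) g=2 f=7, (2,4) g=1 f=7]

expanded=(1,3); open=[(0,3) g=2 f=9, (0,4) g=1 f=9, (1,2) g=2 f=7, (2,3) g=2 f=7, (2,4) g=1 f=7]; closed=[(1,3), (1,4)]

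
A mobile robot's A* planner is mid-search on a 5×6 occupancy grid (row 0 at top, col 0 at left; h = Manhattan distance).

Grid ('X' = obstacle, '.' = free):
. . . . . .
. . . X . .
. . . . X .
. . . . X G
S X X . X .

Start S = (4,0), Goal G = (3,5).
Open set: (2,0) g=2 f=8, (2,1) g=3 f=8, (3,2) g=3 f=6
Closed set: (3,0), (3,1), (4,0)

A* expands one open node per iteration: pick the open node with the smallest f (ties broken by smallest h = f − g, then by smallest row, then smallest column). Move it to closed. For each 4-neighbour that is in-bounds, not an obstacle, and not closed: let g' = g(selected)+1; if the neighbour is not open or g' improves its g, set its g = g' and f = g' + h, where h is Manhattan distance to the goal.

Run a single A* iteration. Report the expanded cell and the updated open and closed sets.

step 1: expand (3,2) (f=6, h=3) → closed; open now [(2,0) g=2 f=8, (2,1) g=3 f=8, (2,2) g=4 f=8, (3,3) g=4 f=6]

expanded=(3,2); open=[(2,0) g=2 f=8, (2,1) g=3 f=8, (2,2) g=4 f=8, (3,3) g=4 f=6]; closed=[(3,0), (3,1), (3,2), (4,0)]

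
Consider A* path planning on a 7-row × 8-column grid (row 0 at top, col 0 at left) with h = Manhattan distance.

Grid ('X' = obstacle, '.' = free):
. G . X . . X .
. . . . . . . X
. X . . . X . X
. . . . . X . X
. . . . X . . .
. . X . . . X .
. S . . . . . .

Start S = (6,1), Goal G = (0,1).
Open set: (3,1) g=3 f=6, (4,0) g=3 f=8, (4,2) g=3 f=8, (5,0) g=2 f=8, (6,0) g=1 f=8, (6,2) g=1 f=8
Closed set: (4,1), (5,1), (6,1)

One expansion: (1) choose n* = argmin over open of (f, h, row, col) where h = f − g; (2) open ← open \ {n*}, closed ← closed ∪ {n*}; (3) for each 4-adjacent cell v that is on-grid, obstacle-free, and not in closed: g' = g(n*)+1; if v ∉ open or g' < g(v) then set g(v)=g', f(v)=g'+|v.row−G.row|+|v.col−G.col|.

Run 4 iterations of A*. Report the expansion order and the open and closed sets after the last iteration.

step 1: expand (3,1) (f=6, h=3) → closed; open now [(3,0) g=4 f=8, (3,2) g=4 f=8, (4,0) g=3 f=8, (4,2) g=3 f=8, (5,0) g=2 f=8, (6,0) g=1 f=8, (6,2) g=1 f=8]
step 2: expand (3,0) (f=8, h=4) → closed; open now [(2,0) g=5 f=8, (3,2) g=4 f=8, (4,0) g=3 f=8, (4,2) g=3 f=8, (5,0) g=2 f=8, (6,0) g=1 f=8, (6,2) g=1 f=8]
step 3: expand (2,0) (f=8, h=3) → closed; open now [(1,0) g=6 f=8, (3,2) g=4 f=8, (4,0) g=3 f=8, (4,2) g=3 f=8, (5,0) g=2 f=8, (6,0) g=1 f=8, (6,2) g=1 f=8]
step 4: expand (1,0) (f=8, h=2) → closed; open now [(0,0) g=7 f=8, (1,1) g=7 f=8, (3,2) g=4 f=8, (4,0) g=3 f=8, (4,2) g=3 f=8, (5,0) g=2 f=8, (6,0) g=1 f=8, (6,2) g=1 f=8]

order=[(3,1) → (3,0) → (2,0) → (1,0)]; open=[(0,0) g=7 f=8, (1,1) g=7 f=8, (3,2) g=4 f=8, (4,0) g=3 f=8, (4,2) g=3 f=8, (5,0) g=2 f=8, (6,0) g=1 f=8, (6,2) g=1 f=8]; closed=[(1,0), (2,0), (3,0), (3,1), (4,1), (5,1), (6,1)]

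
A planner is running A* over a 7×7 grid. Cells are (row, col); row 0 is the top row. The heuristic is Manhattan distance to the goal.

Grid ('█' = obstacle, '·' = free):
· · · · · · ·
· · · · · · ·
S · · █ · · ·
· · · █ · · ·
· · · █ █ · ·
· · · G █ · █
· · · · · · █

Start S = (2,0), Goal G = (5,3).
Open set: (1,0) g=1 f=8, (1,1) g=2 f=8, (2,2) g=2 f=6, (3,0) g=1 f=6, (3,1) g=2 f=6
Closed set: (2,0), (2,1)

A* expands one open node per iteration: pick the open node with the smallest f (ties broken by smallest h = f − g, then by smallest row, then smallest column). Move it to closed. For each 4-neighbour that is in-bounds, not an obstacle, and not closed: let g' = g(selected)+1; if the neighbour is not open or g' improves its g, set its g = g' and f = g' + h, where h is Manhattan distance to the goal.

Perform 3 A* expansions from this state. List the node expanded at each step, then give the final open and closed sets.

step 1: expand (2,2) (f=6, h=4) → closed; open now [(1,0) g=1 f=8, (1,1) g=2 f=8, (1,2) g=3 f=8, (3,0) g=1 f=6, (3,1) g=2 f=6, (3,2) g=3 f=6]
step 2: expand (3,2) (f=6, h=3) → closed; open now [(1,0) g=1 f=8, (1,1) g=2 f=8, (1,2) g=3 f=8, (3,0) g=1 f=6, (3,1) g=2 f=6, (4,2) g=4 f=6]
step 3: expand (4,2) (f=6, h=2) → closed; open now [(1,0) g=1 f=8, (1,1) g=2 f=8, (1,2) g=3 f=8, (3,0) g=1 f=6, (3,1) g=2 f=6, (4,1) g=5 f=8, (5,2) g=5 f=6]

order=[(2,2) → (3,2) → (4,2)]; open=[(1,0) g=1 f=8, (1,1) g=2 f=8, (1,2) g=3 f=8, (3,0) g=1 f=6, (3,1) g=2 f=6, (4,1) g=5 f=8, (5,2) g=5 f=6]; closed=[(2,0), (2,1), (2,2), (3,2), (4,2)]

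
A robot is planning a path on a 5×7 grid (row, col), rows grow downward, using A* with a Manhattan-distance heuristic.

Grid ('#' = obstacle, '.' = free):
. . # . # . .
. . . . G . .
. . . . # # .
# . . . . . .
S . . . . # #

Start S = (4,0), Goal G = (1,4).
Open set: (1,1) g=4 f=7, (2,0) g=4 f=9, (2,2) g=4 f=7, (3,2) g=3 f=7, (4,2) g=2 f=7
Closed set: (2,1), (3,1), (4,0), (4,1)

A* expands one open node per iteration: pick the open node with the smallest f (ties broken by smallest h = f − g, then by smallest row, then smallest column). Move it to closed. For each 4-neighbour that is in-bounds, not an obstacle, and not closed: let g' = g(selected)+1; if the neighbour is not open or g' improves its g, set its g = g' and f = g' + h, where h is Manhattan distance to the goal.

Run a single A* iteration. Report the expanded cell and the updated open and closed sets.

expanded=(1,1); open=[(0,1) g=5 f=9, (1,0) g=5 f=9, (1,2) g=5 f=7, (2,0) g=4 f=9, (2,2) g=4 f=7, (3,2) g=3 f=7, (4,2) g=2 f=7]; closed=[(1,1), (2,1), (3,1), (4,0), (4,1)]

step 1: expand (1,1) (f=7, h=3) → closed; open now [(0,1) g=5 f=9, (1,0) g=5 f=9, (1,2) g=5 f=7, (2,0) g=4 f=9, (2,2) g=4 f=7, (3,2) g=3 f=7, (4,2) g=2 f=7]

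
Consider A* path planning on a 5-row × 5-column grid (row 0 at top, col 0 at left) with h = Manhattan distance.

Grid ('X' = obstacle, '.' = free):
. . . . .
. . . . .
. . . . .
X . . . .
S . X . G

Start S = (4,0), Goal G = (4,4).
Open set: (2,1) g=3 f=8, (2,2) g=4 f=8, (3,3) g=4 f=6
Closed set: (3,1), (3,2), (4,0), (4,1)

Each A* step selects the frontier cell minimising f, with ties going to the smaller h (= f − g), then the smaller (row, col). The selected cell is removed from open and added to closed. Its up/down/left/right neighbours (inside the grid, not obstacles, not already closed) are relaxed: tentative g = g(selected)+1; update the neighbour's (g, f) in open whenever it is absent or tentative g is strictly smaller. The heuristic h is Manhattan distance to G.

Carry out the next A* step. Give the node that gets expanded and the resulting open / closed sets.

expanded=(3,3); open=[(2,1) g=3 f=8, (2,2) g=4 f=8, (2,3) g=5 f=8, (3,4) g=5 f=6, (4,3) g=5 f=6]; closed=[(3,1), (3,2), (3,3), (4,0), (4,1)]

step 1: expand (3,3) (f=6, h=2) → closed; open now [(2,1) g=3 f=8, (2,2) g=4 f=8, (2,3) g=5 f=8, (3,4) g=5 f=6, (4,3) g=5 f=6]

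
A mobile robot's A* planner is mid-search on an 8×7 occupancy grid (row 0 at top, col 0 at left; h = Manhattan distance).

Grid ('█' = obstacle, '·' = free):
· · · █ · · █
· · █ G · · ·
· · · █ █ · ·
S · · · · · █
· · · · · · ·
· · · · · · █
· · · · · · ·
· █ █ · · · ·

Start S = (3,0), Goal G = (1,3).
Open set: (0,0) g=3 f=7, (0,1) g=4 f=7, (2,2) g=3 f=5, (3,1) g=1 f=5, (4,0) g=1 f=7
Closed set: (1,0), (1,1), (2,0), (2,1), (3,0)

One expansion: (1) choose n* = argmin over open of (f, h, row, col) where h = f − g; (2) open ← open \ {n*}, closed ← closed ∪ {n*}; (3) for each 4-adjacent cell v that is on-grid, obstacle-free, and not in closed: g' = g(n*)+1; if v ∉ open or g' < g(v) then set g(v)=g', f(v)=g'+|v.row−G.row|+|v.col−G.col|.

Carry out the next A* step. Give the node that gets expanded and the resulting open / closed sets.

step 1: expand (2,2) (f=5, h=2) → closed; open now [(0,0) g=3 f=7, (0,1) g=4 f=7, (3,1) g=1 f=5, (3,2) g=4 f=7, (4,0) g=1 f=7]

expanded=(2,2); open=[(0,0) g=3 f=7, (0,1) g=4 f=7, (3,1) g=1 f=5, (3,2) g=4 f=7, (4,0) g=1 f=7]; closed=[(1,0), (1,1), (2,0), (2,1), (2,2), (3,0)]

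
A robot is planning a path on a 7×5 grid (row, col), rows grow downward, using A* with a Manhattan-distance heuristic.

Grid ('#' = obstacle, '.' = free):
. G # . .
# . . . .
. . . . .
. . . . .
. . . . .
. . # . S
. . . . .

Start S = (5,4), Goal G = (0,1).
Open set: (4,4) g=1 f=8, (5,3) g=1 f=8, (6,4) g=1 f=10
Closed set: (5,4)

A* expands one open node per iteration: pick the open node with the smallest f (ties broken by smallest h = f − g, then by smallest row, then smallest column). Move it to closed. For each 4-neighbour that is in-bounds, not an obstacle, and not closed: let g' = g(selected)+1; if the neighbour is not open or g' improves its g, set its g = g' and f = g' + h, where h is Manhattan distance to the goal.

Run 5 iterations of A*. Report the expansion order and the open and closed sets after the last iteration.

step 1: expand (4,4) (f=8, h=7) → closed; open now [(3,4) g=2 f=8, (4,3) g=2 f=8, (5,3) g=1 f=8, (6,4) g=1 f=10]
step 2: expand (3,4) (f=8, h=6) → closed; open now [(2,4) g=3 f=8, (3,3) g=3 f=8, (4,3) g=2 f=8, (5,3) g=1 f=8, (6,4) g=1 f=10]
step 3: expand (2,4) (f=8, h=5) → closed; open now [(1,4) g=4 f=8, (2,3) g=4 f=8, (3,3) g=3 f=8, (4,3) g=2 f=8, (5,3) g=1 f=8, (6,4) g=1 f=10]
step 4: expand (1,4) (f=8, h=4) → closed; open now [(0,4) g=5 f=8, (1,3) g=5 f=8, (2,3) g=4 f=8, (3,3) g=3 f=8, (4,3) g=2 f=8, (5,3) g=1 f=8, (6,4) g=1 f=10]
step 5: expand (0,4) (f=8, h=3) → closed; open now [(0,3) g=6 f=8, (1,3) g=5 f=8, (2,3) g=4 f=8, (3,3) g=3 f=8, (4,3) g=2 f=8, (5,3) g=1 f=8, (6,4) g=1 f=10]

order=[(4,4) → (3,4) → (2,4) → (1,4) → (0,4)]; open=[(0,3) g=6 f=8, (1,3) g=5 f=8, (2,3) g=4 f=8, (3,3) g=3 f=8, (4,3) g=2 f=8, (5,3) g=1 f=8, (6,4) g=1 f=10]; closed=[(0,4), (1,4), (2,4), (3,4), (4,4), (5,4)]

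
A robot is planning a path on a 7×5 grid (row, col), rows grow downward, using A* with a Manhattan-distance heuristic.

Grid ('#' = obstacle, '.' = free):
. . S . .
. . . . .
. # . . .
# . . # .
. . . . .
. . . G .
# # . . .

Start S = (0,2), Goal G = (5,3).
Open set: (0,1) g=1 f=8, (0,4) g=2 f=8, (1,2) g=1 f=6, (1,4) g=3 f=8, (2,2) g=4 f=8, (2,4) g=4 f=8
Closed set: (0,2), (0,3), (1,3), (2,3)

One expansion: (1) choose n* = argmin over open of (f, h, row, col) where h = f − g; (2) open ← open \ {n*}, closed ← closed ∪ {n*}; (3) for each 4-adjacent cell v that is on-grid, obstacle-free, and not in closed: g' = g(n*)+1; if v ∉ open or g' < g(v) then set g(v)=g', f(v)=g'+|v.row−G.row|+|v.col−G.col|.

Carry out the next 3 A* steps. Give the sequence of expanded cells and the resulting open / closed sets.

order=[(1,2) → (2,2) → (3,2)]; open=[(0,1) g=1 f=8, (0,4) g=2 f=8, (1,1) g=2 f=8, (1,4) g=3 f=8, (2,4) g=4 f=8, (3,1) g=4 f=8, (4,2) g=4 f=6]; closed=[(0,2), (0,3), (1,2), (1,3), (2,2), (2,3), (3,2)]

step 1: expand (1,2) (f=6, h=5) → closed; open now [(0,1) g=1 f=8, (0,4) g=2 f=8, (1,1) g=2 f=8, (1,4) g=3 f=8, (2,2) g=2 f=6, (2,4) g=4 f=8]
step 2: expand (2,2) (f=6, h=4) → closed; open now [(0,1) g=1 f=8, (0,4) g=2 f=8, (1,1) g=2 f=8, (1,4) g=3 f=8, (2,4) g=4 f=8, (3,2) g=3 f=6]
step 3: expand (3,2) (f=6, h=3) → closed; open now [(0,1) g=1 f=8, (0,4) g=2 f=8, (1,1) g=2 f=8, (1,4) g=3 f=8, (2,4) g=4 f=8, (3,1) g=4 f=8, (4,2) g=4 f=6]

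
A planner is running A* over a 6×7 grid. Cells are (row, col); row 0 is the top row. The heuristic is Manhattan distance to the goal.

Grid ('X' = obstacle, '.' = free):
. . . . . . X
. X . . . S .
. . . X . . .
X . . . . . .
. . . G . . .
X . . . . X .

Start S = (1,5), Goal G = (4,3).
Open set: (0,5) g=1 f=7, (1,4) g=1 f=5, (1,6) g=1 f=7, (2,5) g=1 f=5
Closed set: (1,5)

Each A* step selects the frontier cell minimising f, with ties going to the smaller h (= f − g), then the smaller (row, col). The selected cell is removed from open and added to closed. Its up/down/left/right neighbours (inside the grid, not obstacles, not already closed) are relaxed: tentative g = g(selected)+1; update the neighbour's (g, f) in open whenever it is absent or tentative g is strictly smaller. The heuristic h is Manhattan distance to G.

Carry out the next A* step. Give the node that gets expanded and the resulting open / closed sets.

step 1: expand (1,4) (f=5, h=4) → closed; open now [(0,4) g=2 f=7, (0,5) g=1 f=7, (1,3) g=2 f=5, (1,6) g=1 f=7, (2,4) g=2 f=5, (2,5) g=1 f=5]

expanded=(1,4); open=[(0,4) g=2 f=7, (0,5) g=1 f=7, (1,3) g=2 f=5, (1,6) g=1 f=7, (2,4) g=2 f=5, (2,5) g=1 f=5]; closed=[(1,4), (1,5)]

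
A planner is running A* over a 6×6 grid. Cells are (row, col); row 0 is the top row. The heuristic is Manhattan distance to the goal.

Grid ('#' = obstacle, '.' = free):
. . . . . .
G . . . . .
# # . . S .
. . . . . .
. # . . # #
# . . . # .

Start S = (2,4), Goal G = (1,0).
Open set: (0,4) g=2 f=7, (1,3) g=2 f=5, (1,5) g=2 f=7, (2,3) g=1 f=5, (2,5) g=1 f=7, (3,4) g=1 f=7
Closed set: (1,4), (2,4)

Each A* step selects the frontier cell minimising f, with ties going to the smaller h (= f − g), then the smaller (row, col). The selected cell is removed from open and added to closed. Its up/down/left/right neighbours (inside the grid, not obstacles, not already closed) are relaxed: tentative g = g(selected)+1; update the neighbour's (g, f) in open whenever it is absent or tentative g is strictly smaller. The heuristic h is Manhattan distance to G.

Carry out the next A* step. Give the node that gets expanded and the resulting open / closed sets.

expanded=(1,3); open=[(0,3) g=3 f=7, (0,4) g=2 f=7, (1,2) g=3 f=5, (1,5) g=2 f=7, (2,3) g=1 f=5, (2,5) g=1 f=7, (3,4) g=1 f=7]; closed=[(1,3), (1,4), (2,4)]

step 1: expand (1,3) (f=5, h=3) → closed; open now [(0,3) g=3 f=7, (0,4) g=2 f=7, (1,2) g=3 f=5, (1,5) g=2 f=7, (2,3) g=1 f=5, (2,5) g=1 f=7, (3,4) g=1 f=7]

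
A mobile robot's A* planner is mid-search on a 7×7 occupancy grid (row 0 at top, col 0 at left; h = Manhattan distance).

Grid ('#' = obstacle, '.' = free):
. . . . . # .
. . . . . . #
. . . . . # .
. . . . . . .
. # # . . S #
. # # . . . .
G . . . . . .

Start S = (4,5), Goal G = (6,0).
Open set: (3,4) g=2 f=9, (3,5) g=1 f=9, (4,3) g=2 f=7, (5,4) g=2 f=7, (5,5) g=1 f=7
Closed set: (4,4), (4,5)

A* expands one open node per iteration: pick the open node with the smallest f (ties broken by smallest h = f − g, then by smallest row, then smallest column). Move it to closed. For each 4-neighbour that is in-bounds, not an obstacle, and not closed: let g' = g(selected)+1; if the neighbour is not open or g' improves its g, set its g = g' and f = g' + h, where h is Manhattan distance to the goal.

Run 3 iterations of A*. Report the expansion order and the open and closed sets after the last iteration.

step 1: expand (4,3) (f=7, h=5) → closed; open now [(3,3) g=3 f=9, (3,4) g=2 f=9, (3,5) g=1 f=9, (5,3) g=3 f=7, (5,4) g=2 f=7, (5,5) g=1 f=7]
step 2: expand (5,3) (f=7, h=4) → closed; open now [(3,3) g=3 f=9, (3,4) g=2 f=9, (3,5) g=1 f=9, (5,4) g=2 f=7, (5,5) g=1 f=7, (6,3) g=4 f=7]
step 3: expand (6,3) (f=7, h=3) → closed; open now [(3,3) g=3 f=9, (3,4) g=2 f=9, (3,5) g=1 f=9, (5,4) g=2 f=7, (5,5) g=1 f=7, (6,2) g=5 f=7, (6,4) g=5 f=9]

order=[(4,3) → (5,3) → (6,3)]; open=[(3,3) g=3 f=9, (3,4) g=2 f=9, (3,5) g=1 f=9, (5,4) g=2 f=7, (5,5) g=1 f=7, (6,2) g=5 f=7, (6,4) g=5 f=9]; closed=[(4,3), (4,4), (4,5), (5,3), (6,3)]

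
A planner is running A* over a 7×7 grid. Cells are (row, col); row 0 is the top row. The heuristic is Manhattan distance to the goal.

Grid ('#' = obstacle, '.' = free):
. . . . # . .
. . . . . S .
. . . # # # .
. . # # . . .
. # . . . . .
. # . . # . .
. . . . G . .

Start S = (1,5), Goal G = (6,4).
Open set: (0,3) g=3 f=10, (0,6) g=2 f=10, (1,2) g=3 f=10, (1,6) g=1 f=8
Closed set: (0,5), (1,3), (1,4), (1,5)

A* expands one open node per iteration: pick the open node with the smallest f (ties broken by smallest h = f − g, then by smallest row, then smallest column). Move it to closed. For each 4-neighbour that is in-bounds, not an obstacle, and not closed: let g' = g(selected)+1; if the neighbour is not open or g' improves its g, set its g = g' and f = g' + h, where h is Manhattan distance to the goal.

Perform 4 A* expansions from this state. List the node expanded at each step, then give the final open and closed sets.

step 1: expand (1,6) (f=8, h=7) → closed; open now [(0,3) g=3 f=10, (0,6) g=2 f=10, (1,2) g=3 f=10, (2,6) g=2 f=8]
step 2: expand (2,6) (f=8, h=6) → closed; open now [(0,3) g=3 f=10, (0,6) g=2 f=10, (1,2) g=3 f=10, (3,6) g=3 f=8]
step 3: expand (3,6) (f=8, h=5) → closed; open now [(0,3) g=3 f=10, (0,6) g=2 f=10, (1,2) g=3 f=10, (3,5) g=4 f=8, (4,6) g=4 f=8]
step 4: expand (3,5) (f=8, h=4) → closed; open now [(0,3) g=3 f=10, (0,6) g=2 f=10, (1,2) g=3 f=10, (3,4) g=5 f=8, (4,5) g=5 f=8, (4,6) g=4 f=8]

order=[(1,6) → (2,6) → (3,6) → (3,5)]; open=[(0,3) g=3 f=10, (0,6) g=2 f=10, (1,2) g=3 f=10, (3,4) g=5 f=8, (4,5) g=5 f=8, (4,6) g=4 f=8]; closed=[(0,5), (1,3), (1,4), (1,5), (1,6), (2,6), (3,5), (3,6)]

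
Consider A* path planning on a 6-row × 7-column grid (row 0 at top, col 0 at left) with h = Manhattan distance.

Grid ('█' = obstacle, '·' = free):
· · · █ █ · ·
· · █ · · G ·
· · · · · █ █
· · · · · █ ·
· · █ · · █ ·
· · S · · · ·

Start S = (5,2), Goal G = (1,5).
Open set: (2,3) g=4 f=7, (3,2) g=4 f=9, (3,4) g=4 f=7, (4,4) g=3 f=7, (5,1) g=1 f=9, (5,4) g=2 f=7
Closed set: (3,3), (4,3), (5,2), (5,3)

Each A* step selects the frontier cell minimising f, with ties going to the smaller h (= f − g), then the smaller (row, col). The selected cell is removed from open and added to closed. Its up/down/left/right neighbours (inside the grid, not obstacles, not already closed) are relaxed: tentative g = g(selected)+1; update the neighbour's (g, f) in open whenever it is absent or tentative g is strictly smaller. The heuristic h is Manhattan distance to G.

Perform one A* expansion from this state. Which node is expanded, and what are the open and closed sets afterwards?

expanded=(2,3); open=[(1,3) g=5 f=7, (2,2) g=5 f=9, (2,4) g=5 f=7, (3,2) g=4 f=9, (3,4) g=4 f=7, (4,4) g=3 f=7, (5,1) g=1 f=9, (5,4) g=2 f=7]; closed=[(2,3), (3,3), (4,3), (5,2), (5,3)]

step 1: expand (2,3) (f=7, h=3) → closed; open now [(1,3) g=5 f=7, (2,2) g=5 f=9, (2,4) g=5 f=7, (3,2) g=4 f=9, (3,4) g=4 f=7, (4,4) g=3 f=7, (5,1) g=1 f=9, (5,4) g=2 f=7]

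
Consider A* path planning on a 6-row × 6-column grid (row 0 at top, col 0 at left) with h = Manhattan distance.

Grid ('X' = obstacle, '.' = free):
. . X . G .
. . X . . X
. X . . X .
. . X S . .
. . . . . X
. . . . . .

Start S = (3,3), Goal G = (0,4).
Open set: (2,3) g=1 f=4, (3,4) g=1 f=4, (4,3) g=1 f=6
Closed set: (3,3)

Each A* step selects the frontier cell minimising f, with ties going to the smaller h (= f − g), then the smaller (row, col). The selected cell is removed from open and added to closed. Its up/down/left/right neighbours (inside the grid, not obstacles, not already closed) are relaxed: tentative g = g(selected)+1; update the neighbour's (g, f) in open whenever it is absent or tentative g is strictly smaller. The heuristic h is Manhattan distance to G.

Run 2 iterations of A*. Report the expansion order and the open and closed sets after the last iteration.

order=[(2,3) → (1,3)]; open=[(0,3) g=3 f=4, (1,4) g=3 f=4, (2,2) g=2 f=6, (3,4) g=1 f=4, (4,3) g=1 f=6]; closed=[(1,3), (2,3), (3,3)]

step 1: expand (2,3) (f=4, h=3) → closed; open now [(1,3) g=2 f=4, (2,2) g=2 f=6, (3,4) g=1 f=4, (4,3) g=1 f=6]
step 2: expand (1,3) (f=4, h=2) → closed; open now [(0,3) g=3 f=4, (1,4) g=3 f=4, (2,2) g=2 f=6, (3,4) g=1 f=4, (4,3) g=1 f=6]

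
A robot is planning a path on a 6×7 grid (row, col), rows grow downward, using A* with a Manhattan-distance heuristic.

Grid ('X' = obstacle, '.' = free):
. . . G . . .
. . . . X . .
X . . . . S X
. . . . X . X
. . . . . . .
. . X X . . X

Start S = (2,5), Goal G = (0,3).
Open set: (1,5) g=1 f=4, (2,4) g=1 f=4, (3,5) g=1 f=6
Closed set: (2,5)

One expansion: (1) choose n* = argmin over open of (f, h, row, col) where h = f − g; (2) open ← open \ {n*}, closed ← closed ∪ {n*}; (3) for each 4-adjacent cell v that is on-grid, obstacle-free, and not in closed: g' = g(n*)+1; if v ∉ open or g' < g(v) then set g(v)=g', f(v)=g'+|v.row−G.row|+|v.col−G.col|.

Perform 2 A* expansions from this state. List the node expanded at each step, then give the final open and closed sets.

order=[(1,5) → (0,5)]; open=[(0,4) g=3 f=4, (0,6) g=3 f=6, (1,6) g=2 f=6, (2,4) g=1 f=4, (3,5) g=1 f=6]; closed=[(0,5), (1,5), (2,5)]

step 1: expand (1,5) (f=4, h=3) → closed; open now [(0,5) g=2 f=4, (1,6) g=2 f=6, (2,4) g=1 f=4, (3,5) g=1 f=6]
step 2: expand (0,5) (f=4, h=2) → closed; open now [(0,4) g=3 f=4, (0,6) g=3 f=6, (1,6) g=2 f=6, (2,4) g=1 f=4, (3,5) g=1 f=6]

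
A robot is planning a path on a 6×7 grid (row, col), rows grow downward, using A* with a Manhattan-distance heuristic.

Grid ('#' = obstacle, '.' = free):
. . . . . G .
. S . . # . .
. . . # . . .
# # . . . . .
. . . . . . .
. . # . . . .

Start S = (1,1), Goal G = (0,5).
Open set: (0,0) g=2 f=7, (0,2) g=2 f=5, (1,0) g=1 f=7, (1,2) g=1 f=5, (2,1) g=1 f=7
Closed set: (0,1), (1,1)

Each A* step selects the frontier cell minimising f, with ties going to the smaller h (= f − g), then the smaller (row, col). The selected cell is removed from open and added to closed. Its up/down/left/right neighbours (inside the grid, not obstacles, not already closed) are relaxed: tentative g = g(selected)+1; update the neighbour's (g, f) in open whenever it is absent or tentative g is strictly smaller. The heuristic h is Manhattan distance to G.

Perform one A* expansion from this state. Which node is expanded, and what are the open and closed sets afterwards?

step 1: expand (0,2) (f=5, h=3) → closed; open now [(0,0) g=2 f=7, (0,3) g=3 f=5, (1,0) g=1 f=7, (1,2) g=1 f=5, (2,1) g=1 f=7]

expanded=(0,2); open=[(0,0) g=2 f=7, (0,3) g=3 f=5, (1,0) g=1 f=7, (1,2) g=1 f=5, (2,1) g=1 f=7]; closed=[(0,1), (0,2), (1,1)]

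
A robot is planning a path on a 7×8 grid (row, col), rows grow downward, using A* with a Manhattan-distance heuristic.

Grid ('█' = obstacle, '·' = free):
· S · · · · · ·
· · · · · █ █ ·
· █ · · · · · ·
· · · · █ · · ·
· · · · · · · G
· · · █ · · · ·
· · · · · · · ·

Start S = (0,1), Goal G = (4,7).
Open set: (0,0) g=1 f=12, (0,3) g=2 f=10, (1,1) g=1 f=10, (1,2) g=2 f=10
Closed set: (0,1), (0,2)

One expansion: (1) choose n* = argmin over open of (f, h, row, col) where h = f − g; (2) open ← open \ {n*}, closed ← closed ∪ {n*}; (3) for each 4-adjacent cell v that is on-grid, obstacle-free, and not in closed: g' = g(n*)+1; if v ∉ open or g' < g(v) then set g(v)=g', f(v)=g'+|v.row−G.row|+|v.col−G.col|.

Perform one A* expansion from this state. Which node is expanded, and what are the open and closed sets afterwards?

step 1: expand (0,3) (f=10, h=8) → closed; open now [(0,0) g=1 f=12, (0,4) g=3 f=10, (1,1) g=1 f=10, (1,2) g=2 f=10, (1,3) g=3 f=10]

expanded=(0,3); open=[(0,0) g=1 f=12, (0,4) g=3 f=10, (1,1) g=1 f=10, (1,2) g=2 f=10, (1,3) g=3 f=10]; closed=[(0,1), (0,2), (0,3)]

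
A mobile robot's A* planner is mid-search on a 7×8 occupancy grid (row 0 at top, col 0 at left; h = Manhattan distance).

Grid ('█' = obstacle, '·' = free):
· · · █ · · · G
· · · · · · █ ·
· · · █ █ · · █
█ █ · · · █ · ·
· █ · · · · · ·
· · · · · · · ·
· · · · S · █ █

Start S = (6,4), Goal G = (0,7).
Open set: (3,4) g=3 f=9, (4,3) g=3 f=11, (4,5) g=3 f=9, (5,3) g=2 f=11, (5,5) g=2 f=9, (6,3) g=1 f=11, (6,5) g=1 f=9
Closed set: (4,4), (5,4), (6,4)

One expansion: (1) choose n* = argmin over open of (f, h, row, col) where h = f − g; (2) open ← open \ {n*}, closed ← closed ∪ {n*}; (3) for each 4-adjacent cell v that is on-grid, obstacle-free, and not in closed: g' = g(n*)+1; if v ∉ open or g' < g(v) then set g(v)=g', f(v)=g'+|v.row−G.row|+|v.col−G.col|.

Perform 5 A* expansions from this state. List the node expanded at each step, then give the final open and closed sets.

step 1: expand (3,4) (f=9, h=6) → closed; open now [(3,3) g=4 f=11, (4,3) g=3 f=11, (4,5) g=3 f=9, (5,3) g=2 f=11, (5,5) g=2 f=9, (6,3) g=1 f=11, (6,5) g=1 f=9]
step 2: expand (4,5) (f=9, h=6) → closed; open now [(3,3) g=4 f=11, (4,3) g=3 f=11, (4,6) g=4 f=9, (5,3) g=2 f=11, (5,5) g=2 f=9, (6,3) g=1 f=11, (6,5) g=1 f=9]
step 3: expand (4,6) (f=9, h=5) → closed; open now [(3,3) g=4 f=11, (3,6) g=5 f=9, (4,3) g=3 f=11, (4,7) g=5 f=9, (5,3) g=2 f=11, (5,5) g=2 f=9, (5,6) g=5 f=11, (6,3) g=1 f=11, (6,5) g=1 f=9]
step 4: expand (3,6) (f=9, h=4) → closed; open now [(2,6) g=6 f=9, (3,3) g=4 f=11, (3,7) g=6 f=9, (4,3) g=3 f=11, (4,7) g=5 f=9, (5,3) g=2 f=11, (5,5) g=2 f=9, (5,6) g=5 f=11, (6,3) g=1 f=11, (6,5) g=1 f=9]
step 5: expand (2,6) (f=9, h=3) → closed; open now [(2,5) g=7 f=11, (3,3) g=4 f=11, (3,7) g=6 f=9, (4,3) g=3 f=11, (4,7) g=5 f=9, (5,3) g=2 f=11, (5,5) g=2 f=9, (5,6) g=5 f=11, (6,3) g=1 f=11, (6,5) g=1 f=9]

order=[(3,4) → (4,5) → (4,6) → (3,6) → (2,6)]; open=[(2,5) g=7 f=11, (3,3) g=4 f=11, (3,7) g=6 f=9, (4,3) g=3 f=11, (4,7) g=5 f=9, (5,3) g=2 f=11, (5,5) g=2 f=9, (5,6) g=5 f=11, (6,3) g=1 f=11, (6,5) g=1 f=9]; closed=[(2,6), (3,4), (3,6), (4,4), (4,5), (4,6), (5,4), (6,4)]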